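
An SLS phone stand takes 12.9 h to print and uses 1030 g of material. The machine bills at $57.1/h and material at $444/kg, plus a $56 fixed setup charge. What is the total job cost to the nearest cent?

$1249.91

Machine-time cost: 57.1 × 12.9 → $736.59.
Feedstock cost = 444 × 1030/1000 = $457.32.
Total = 736.59 + 457.32 + 56 = $1249.91.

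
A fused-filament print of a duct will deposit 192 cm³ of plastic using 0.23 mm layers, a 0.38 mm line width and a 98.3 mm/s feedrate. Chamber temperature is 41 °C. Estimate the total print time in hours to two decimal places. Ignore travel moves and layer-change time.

6.21 hours

Bead cross-section = 0.23 × 0.38 = 0.0874 mm².
Total extruded path = 192000/0.0874 = 2196796.3 mm.
Time extruding = 2196796.3 / 98.3, so 22347.9 s.
22347.9 s = 6.21 hours.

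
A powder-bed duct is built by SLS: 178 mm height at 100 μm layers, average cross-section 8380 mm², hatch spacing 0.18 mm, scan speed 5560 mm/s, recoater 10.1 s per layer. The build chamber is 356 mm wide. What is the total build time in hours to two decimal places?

Layers = ⌈178/0.1⌉ = 1780.
Hatch length per layer = 8380 / 0.18 = 46555.6 mm.
Per-layer scan time: 46555.6 / 5560 → 8.3733 s.
Per-layer time = 8.3733 + 10.1 = 18.4733 s.
Build time = 1780 × 18.4733 = 32882.474 s = 9.13 hours.

9.13 hours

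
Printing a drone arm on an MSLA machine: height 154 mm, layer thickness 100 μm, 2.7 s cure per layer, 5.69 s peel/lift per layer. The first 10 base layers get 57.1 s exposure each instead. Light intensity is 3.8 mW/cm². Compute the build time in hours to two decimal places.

3.74 hours

Layers = ⌈154/0.1⌉ = 1540.
Base layers: 10 × (57.1 + 5.69) → 627.9 s.
Regular layers = 1530 × (2.7 + 5.69), so 12836.7 s.
Total = 627.9 + 12836.7 = 13464.6 s = 3.74 hours.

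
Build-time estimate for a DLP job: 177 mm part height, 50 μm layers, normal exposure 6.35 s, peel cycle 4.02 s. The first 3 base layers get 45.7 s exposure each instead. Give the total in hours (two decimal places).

10.23 hours

Number of layers: 177 / 0.05 → 3540 (rounded up).
Burn-in layers = 3 × (45.7 + 4.02) = 149.16 s.
Normal layers: 3537 × (6.35 + 4.02) → 36678.69 s.
Total = 149.16 + 36678.69 = 36827.85 s = 10.23 hours.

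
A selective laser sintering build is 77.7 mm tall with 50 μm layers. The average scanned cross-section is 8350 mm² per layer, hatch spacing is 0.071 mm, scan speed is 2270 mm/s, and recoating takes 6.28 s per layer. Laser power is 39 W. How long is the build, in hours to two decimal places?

Layers = ⌈77.7/0.05⌉ = 1554.
Scan path per layer = 8350 / 0.071 = 117605.6 mm.
Per-layer scan time = 117605.6 / 2270 = 51.8086 s.
Time per layer: 51.8086 + 6.28 → 58.0886 s.
Build time = 1554 × 58.0886 = 90269.6844 s = 25.07 hours.

25.07 hours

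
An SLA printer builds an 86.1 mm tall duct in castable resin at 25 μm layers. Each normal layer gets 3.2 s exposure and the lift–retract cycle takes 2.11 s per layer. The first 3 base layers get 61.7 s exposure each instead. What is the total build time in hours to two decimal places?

Number of layers: 86.1 / 0.025 → 3444 (rounded up).
Bottom layers = 3 × (61.7 + 2.11), so 191.43 s.
Normal layers = 3441 × (3.2 + 2.11), so 18271.71 s.
Total = 191.43 + 18271.71 = 18463.14 s = 5.13 hours.

5.13 hours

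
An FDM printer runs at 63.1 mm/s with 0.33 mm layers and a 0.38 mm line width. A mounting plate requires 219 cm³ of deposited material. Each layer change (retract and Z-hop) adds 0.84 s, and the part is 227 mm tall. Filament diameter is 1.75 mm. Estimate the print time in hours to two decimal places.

Bead cross-section: 0.33 × 0.38 → 0.1254 mm².
Path length: 219000 mm³ / 0.1254 mm² → 1746411.5 mm.
Extrusion time: 1746411.5 / 63.1 → 27676.9 s.
Number of layers: 227 / 0.33 → 688 (rounded up).
Layer-change overhead = 688 × 0.84, so 577.92 s.
Altogether 27676.9 + 577.92 = 28254.82 s, i.e. 7.85 hours.

7.85 hours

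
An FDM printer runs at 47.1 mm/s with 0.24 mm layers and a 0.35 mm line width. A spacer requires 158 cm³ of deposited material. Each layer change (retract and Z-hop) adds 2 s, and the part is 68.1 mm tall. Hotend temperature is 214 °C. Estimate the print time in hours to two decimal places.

11.25 hours

Bead cross-section: 0.24 × 0.35 → 0.084 mm².
Path length: 158000 mm³ / 0.084 mm² → 1880952.4 mm.
Print-move time = 1880952.4 / 47.1 = 39935.3 s.
Number of layers: 68.1 / 0.24 → 284 (rounded up).
Z-hop total = 284 × 2 = 568 s.
Altogether 39935.3 + 568 = 40503.3 s, i.e. 11.25 hours.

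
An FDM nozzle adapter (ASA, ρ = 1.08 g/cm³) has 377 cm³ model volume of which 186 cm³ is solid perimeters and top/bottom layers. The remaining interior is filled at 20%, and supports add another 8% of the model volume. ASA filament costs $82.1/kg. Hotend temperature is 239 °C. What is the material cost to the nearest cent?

Interior volume = 377 − 186, so 191 cm³.
Infill deposited: 0.20 × 191 → 38.2 cm³.
Support: 0.08 × 377 → 30.16 cm³.
Total printed volume = 186 + 38.2 + 30.16, so 254.36 cm³.
Mass = 254.36 × 1.08, so 274.7088 g.
At $82.1/kg: 274.7088/1000 × 82.1 = $22.55.

$22.55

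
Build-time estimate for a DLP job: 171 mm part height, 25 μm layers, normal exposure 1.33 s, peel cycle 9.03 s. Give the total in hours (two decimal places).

19.68 hours

Number of layers: 171 / 0.025 → 6840 (rounded up).
Each layer takes = 1.33 + 9.03, so 10.36 s.
Total = 6840 × 10.36 = 70862.4 s = 19.68 hours.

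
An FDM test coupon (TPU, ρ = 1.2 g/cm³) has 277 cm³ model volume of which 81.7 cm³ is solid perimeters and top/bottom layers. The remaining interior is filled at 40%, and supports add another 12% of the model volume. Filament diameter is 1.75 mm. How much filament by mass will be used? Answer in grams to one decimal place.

231.7 g

Infill region: 277 − 81.7 → 195.3 cm³.
Infill volume = 0.40 × 195.3, so 78.12 cm³.
Support = 0.12 × 277, so 33.24 cm³.
Total extruded = 81.7 + 78.12 + 33.24, so 193.06 cm³.
Mass: 193.06 × 1.2 → 231.672 g.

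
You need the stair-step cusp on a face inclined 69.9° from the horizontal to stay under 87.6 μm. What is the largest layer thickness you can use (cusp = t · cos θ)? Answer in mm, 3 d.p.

0.255 mm

t = h_c / cos θ = 0.0876 / 0.3437 = 0.255 mm.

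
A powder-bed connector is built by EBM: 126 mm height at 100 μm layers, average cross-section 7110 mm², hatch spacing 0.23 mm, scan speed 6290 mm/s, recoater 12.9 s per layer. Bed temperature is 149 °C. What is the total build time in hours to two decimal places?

Layer count = ceil(126 / 0.1) = 1260.
Per-layer scan distance = 7110 / 0.23, so 30913 mm.
Beam time per layer = 30913 / 6290 = 4.9146 s.
Time per layer = 4.9146 + 12.9, so 17.8146 s.
1260 layers × 17.8146 s/layer = 22446.396 s, i.e. 6.24 hours.

6.24 hours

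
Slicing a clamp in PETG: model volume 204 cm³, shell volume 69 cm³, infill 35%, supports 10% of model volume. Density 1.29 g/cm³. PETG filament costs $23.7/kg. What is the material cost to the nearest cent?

$4.18

Volume inside the shell = 204 − 69, so 135 cm³.
Infill deposited: 0.35 × 135 → 47.25 cm³.
Support: 0.10 × 204 → 20.4 cm³.
Deposited volume = 69 + 47.25 + 20.4, so 136.65 cm³.
Mass: 136.65 × 1.29 → 176.2785 g.
Cost = 176.2785 g / 1000 × $23.7/kg = $4.18.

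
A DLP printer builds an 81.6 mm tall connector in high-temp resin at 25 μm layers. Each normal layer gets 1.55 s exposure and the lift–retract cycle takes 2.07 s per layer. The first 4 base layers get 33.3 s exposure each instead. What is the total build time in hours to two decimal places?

Layer count = ceil(81.6 / 0.025) = 3264.
Base layers = 4 × (33.3 + 2.07) = 141.48 s.
Remaining layers = 3260 × (1.55 + 2.07), so 11801.2 s.
Sum: 141.48 + 11801.2 = 11942.68 s → 3.32 hours.

3.32 hours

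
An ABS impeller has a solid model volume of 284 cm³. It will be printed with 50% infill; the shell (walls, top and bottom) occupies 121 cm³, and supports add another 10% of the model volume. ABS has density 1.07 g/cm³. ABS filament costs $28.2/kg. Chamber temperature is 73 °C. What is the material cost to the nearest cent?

$6.97

Interior volume = 284 − 121 = 163 cm³.
Deposited infill = 0.50 × 163, so 81.5 cm³.
Support = 0.10 × 284, so 28.4 cm³.
Total printed volume: 121 + 81.5 + 28.4 → 230.9 cm³.
Mass = 230.9 × 1.07, so 247.063 g.
Cost = 247.063 g / 1000 × $28.2/kg = $6.97.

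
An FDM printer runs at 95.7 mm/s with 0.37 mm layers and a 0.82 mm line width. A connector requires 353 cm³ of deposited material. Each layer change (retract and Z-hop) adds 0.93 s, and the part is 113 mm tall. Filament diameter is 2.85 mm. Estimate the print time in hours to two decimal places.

Line area: 0.37 × 0.82 → 0.3034 mm².
Total extruded path = 353000/0.3034 = 1163480.6 mm.
Print-move time: 1163480.6 / 95.7 → 12157.6 s.
Layers = ⌈113/0.37⌉ = 306.
Layer-change overhead = 306 × 0.93, so 284.58 s.
Total = 12157.6 + 284.58 = 12442.18 s = 3.46 hours.

3.46 hours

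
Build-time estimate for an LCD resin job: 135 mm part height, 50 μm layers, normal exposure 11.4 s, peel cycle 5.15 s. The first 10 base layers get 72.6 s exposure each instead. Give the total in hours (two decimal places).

12.58 hours

Layer count = ceil(135 / 0.05) = 2700.
Base layers: 10 × (72.6 + 5.15) → 777.5 s.
Regular layers = 2690 × (11.4 + 5.15), so 44519.5 s.
Sum: 777.5 + 44519.5 = 45297 s → 12.58 hours.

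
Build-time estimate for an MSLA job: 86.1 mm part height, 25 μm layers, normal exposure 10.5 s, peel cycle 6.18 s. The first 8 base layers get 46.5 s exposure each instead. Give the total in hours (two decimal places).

Layer count = ceil(86.1 / 0.025) = 3444.
Burn-in layers: 8 × (46.5 + 6.18) → 421.44 s.
Regular layers = 3436 × (10.5 + 6.18) = 57312.48 s.
Sum: 421.44 + 57312.48 = 57733.92 s → 16.04 hours.

16.04 hours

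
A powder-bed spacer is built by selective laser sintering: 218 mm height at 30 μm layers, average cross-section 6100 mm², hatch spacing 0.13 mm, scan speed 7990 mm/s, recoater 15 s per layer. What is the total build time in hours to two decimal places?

Layers = ⌈218/0.03⌉ = 7267.
Per-layer scan distance = 6100 / 0.13 = 46923.1 mm.
Scan time per layer = 46923.1 / 7990 = 5.8727 s.
Per-layer time = 5.8727 + 15, so 20.8727 s.
7267 layers × 20.8727 s/layer = 151681.9109 s, i.e. 42.13 hours.

42.13 hours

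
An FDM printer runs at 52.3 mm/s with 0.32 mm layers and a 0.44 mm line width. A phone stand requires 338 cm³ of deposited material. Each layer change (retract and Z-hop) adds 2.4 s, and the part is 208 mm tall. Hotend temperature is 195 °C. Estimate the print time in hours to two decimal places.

13.18 hours

Line area: 0.32 × 0.44 → 0.1408 mm².
Toolpath length = 338 cm³ / 0.1408 mm² = 338000 / 0.1408 = 2400568.2 mm.
Extrusion time = 2400568.2 / 52.3 = 45900 s.
Number of layers: 208 / 0.32 → 650 (rounded up).
Non-print overhead = 650 × 2.4, so 1560 s.
Altogether 45900 + 1560 = 47460 s, i.e. 13.18 hours.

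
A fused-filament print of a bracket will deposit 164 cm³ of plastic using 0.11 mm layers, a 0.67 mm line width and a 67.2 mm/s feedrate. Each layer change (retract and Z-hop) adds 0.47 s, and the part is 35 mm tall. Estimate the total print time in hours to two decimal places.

Extrusion cross-section = 0.11 × 0.67, so 0.0737 mm².
Toolpath length = 164 cm³ / 0.0737 mm² = 164000 / 0.0737 = 2225237.4 mm.
Print-move time = 2225237.4 / 67.2, so 33113.7 s.
Layers = ⌈35/0.11⌉ = 319.
Z-hop total = 319 × 0.47, so 149.93 s.
Total = 33113.7 + 149.93 = 33263.63 s = 9.24 hours.

9.24 hours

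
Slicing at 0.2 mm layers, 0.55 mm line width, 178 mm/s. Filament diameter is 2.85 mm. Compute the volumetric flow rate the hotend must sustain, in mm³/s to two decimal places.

Extrusion cross-section = 0.2 × 0.55, so 0.11 mm².
Volumetric flow = 178 × 0.11 = 19.58 mm³/s.

19.58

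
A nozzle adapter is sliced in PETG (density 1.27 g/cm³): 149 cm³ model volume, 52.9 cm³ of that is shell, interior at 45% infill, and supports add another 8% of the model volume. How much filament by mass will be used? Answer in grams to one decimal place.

137.2 g

Infill region = 149 − 52.9, so 96.1 cm³.
Deposited infill = 0.45 × 96.1 = 43.245 cm³.
Support = 0.08 × 149, so 11.92 cm³.
Total printed volume = 52.9 + 43.245 + 11.92 = 108.065 cm³.
Mass = 108.065 × 1.27 = 137.24255 g.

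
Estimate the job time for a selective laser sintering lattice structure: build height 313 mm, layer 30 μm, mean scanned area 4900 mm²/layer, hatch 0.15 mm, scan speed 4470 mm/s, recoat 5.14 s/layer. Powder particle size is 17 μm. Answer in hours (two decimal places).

36.08 hours

Layer count = ceil(313 / 0.03) = 10434.
Per-layer scan distance = 4900 / 0.15 = 32666.7 mm.
Scan time per layer: 32666.7 / 4470 → 7.308 s.
Time per layer: 7.308 + 5.14 → 12.448 s.
10434 layers × 12.448 s/layer = 129882.432 s, i.e. 36.08 hours.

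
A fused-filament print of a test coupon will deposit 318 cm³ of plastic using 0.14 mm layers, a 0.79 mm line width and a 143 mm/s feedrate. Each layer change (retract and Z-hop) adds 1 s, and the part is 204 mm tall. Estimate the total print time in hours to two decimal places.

5.99 hours

Extrusion cross-section = 0.14 × 0.79, so 0.1106 mm².
Toolpath length = 318 cm³ / 0.1106 mm² = 318000 / 0.1106 = 2875226 mm.
Time extruding = 2875226 / 143, so 20106.5 s.
Number of layers: 204 / 0.14 → 1458 (rounded up).
Z-hop total = 1458 × 1, so 1458 s.
Total = 20106.5 + 1458 = 21564.5 s = 5.99 hours.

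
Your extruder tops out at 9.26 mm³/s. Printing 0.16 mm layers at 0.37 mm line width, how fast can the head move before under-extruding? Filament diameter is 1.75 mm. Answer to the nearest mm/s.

A: 0.16 × 0.37 → 0.0592 mm².
v_max = Q/A = 9.26/0.0592 = 156.42 mm/s → 156 mm/s.

156 mm/s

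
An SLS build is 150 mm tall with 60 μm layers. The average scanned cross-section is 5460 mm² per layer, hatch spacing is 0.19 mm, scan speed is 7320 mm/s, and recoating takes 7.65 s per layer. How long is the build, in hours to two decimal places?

Layer count = ceil(150 / 0.06) = 2500.
Scan path per layer: 5460 / 0.19 → 28736.8 mm.
Per-layer scan time = 28736.8 / 7320 = 3.9258 s.
Time per layer: 3.9258 + 7.65 → 11.5758 s.
Total: 2500 × 11.5758 s = 28939.5 s → 8.04 hours.

8.04 hours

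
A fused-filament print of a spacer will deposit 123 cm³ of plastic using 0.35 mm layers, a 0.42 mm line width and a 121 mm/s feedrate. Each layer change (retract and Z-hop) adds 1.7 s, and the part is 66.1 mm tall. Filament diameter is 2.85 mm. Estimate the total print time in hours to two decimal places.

2.01 hours

Line area = 0.35 × 0.42 = 0.147 mm².
Total extruded path = 123000/0.147 = 836734.7 mm.
Print-move time: 836734.7 / 121 → 6915.2 s.
Number of layers: 66.1 / 0.35 → 189 (rounded up).
Non-print overhead = 189 × 1.7, so 321.3 s.
Total = 6915.2 + 321.3 = 7236.5 s = 2.01 hours.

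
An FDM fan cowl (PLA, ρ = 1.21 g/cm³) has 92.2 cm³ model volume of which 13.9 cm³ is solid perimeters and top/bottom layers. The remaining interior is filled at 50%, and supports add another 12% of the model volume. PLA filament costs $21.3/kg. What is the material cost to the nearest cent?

$1.65

Interior volume = 92.2 − 13.9 = 78.3 cm³.
Deposited infill: 0.50 × 78.3 → 39.15 cm³.
Support = 0.12 × 92.2, so 11.064 cm³.
Total printed volume = 13.9 + 39.15 + 11.064, so 64.114 cm³.
Mass: 64.114 × 1.21 → 77.57794 g.
Cost = 77.57794 g / 1000 × $21.3/kg = $1.65.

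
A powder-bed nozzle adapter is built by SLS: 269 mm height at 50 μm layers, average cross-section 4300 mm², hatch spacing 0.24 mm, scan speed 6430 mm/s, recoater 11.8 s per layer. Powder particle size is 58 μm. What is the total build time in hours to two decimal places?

Layer count = ceil(269 / 0.05) = 5380.
Per-layer scan distance: 4300 / 0.24 → 17916.7 mm.
Scan time per layer: 17916.7 / 6430 → 2.7864 s.
Time per layer: 2.7864 + 11.8 → 14.5864 s.
Total: 5380 × 14.5864 s = 78474.832 s → 21.80 hours.

21.80 hours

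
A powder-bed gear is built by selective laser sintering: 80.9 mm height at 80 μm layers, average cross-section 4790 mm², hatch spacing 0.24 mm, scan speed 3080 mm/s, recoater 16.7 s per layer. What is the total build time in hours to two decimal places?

Number of layers: 80.9 / 0.08 → 1012 (rounded up).
Scan path per layer: 4790 / 0.24 → 19958.3 mm.
Per-layer scan time = 19958.3 / 3080 = 6.48 s.
Per-layer time = 6.48 + 16.7, so 23.18 s.
Total: 1012 × 23.18 s = 23458.16 s → 6.52 hours.

6.52 hours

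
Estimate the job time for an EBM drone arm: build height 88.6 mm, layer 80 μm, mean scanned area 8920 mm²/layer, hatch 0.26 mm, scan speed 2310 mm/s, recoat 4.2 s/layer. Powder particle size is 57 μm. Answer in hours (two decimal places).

5.86 hours

Layer count = ceil(88.6 / 0.08) = 1108.
Hatch length per layer: 8920 / 0.26 → 34307.7 mm.
Beam time per layer: 34307.7 / 2310 → 14.8518 s.
Time per layer = 14.8518 + 4.2, so 19.0518 s.
Total: 1108 × 19.0518 s = 21109.3944 s → 5.86 hours.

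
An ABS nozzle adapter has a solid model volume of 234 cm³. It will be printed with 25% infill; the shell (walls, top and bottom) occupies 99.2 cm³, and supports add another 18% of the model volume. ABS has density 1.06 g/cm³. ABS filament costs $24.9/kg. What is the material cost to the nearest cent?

Infill region: 234 − 99.2 → 134.8 cm³.
Infill deposited: 0.25 × 134.8 → 33.7 cm³.
Support = 0.18 × 234, so 42.12 cm³.
Deposited volume = 99.2 + 33.7 + 42.12, so 175.02 cm³.
Mass: 175.02 × 1.06 → 185.5212 g.
Cost = 185.5212 g / 1000 × $24.9/kg = $4.62.

$4.62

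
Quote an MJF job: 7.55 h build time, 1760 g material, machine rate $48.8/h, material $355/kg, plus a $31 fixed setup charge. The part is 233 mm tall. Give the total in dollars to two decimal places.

Time charge = 48.8 × 7.55, so $368.44.
Feedstock cost = 355 × 1760/1000 = $624.80.
Adding setup: 368.44 + 624.80 + 31 → $1024.24.

$1024.24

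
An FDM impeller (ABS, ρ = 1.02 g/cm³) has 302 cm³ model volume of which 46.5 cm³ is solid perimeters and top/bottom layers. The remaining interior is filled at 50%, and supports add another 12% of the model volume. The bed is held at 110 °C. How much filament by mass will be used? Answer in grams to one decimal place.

Infill region: 302 − 46.5 → 255.5 cm³.
Infill volume = 0.50 × 255.5 = 127.75 cm³.
Support = 0.12 × 302, so 36.24 cm³.
Total extruded: 46.5 + 127.75 + 36.24 → 210.49 cm³.
Mass = 210.49 × 1.02, so 214.6998 g.

214.7 g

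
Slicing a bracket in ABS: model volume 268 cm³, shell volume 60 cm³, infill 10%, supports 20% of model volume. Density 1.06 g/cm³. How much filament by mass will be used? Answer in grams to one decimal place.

Interior volume: 268 − 60 → 208 cm³.
Deposited infill: 0.10 × 208 → 20.8 cm³.
Support = 0.20 × 268, so 53.6 cm³.
Total extruded = 60 + 20.8 + 53.6, so 134.4 cm³.
Mass = 134.4 × 1.06, so 142.464 g.

142.5 g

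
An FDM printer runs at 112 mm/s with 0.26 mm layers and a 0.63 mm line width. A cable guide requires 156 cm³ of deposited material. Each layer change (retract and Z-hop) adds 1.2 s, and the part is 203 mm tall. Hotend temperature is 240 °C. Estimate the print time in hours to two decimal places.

2.62 hours

Bead cross-section: 0.26 × 0.63 → 0.1638 mm².
Toolpath length = 156 cm³ / 0.1638 mm² = 156000 / 0.1638 = 952381 mm.
Time extruding = 952381 / 112 = 8503.4 s.
Layer count = ceil(203 / 0.26) = 781.
Non-print overhead = 781 × 1.2, so 937.2 s.
Altogether 8503.4 + 937.2 = 9440.6 s, i.e. 2.62 hours.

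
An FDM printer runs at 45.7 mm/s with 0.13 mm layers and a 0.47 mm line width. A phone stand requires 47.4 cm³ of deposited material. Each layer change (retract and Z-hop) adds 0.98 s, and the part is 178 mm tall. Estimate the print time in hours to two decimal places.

Bead cross-section = 0.13 × 0.47, so 0.0611 mm².
Toolpath length = 47.4 cm³ / 0.0611 mm² = 47400 / 0.0611 = 775777.4 mm.
Extrusion time = 775777.4 / 45.7 = 16975.4 s.
Number of layers: 178 / 0.13 → 1370 (rounded up).
Z-hop total: 1370 × 0.98 → 1342.6 s.
Total = 16975.4 + 1342.6 = 18318 s = 5.09 hours.

5.09 hours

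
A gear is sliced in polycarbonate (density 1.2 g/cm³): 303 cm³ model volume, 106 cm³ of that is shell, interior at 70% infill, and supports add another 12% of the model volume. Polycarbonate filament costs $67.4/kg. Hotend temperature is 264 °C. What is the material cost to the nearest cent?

Interior volume: 303 − 106 → 197 cm³.
Deposited infill: 0.70 × 197 → 137.9 cm³.
Support = 0.12 × 303 = 36.36 cm³.
Deposited volume = 106 + 137.9 + 36.36, so 280.26 cm³.
Mass = 280.26 × 1.2, so 336.312 g.
At $67.4/kg: 336.312/1000 × 67.4 = $22.67.

$22.67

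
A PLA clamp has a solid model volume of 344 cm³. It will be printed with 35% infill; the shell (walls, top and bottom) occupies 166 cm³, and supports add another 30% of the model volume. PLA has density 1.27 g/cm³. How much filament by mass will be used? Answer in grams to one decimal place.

421.0 g

Infill region = 344 − 166 = 178 cm³.
Infill volume = 0.35 × 178, so 62.3 cm³.
Support = 0.30 × 344, so 103.2 cm³.
Total printed volume: 166 + 62.3 + 103.2 → 331.5 cm³.
Mass = 331.5 × 1.27, so 421.005 g.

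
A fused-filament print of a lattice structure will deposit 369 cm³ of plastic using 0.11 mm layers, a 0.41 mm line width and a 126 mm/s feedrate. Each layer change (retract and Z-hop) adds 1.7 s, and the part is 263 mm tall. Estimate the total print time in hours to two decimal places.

19.17 hours

Bead cross-section = 0.11 × 0.41 = 0.0451 mm².
Total extruded path = 369000/0.0451 = 8181818.2 mm.
Print-move time: 8181818.2 / 126 → 64935.1 s.
Layer count = ceil(263 / 0.11) = 2391.
Z-hop total: 2391 × 1.7 → 4064.7 s.
Altogether 64935.1 + 4064.7 = 68999.8 s, i.e. 19.17 hours.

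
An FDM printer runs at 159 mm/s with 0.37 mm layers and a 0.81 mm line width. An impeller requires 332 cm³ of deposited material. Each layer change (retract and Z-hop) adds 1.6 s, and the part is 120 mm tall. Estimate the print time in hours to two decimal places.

Bead cross-section = 0.37 × 0.81 = 0.2997 mm².
Toolpath length = 332 cm³ / 0.2997 mm² = 332000 / 0.2997 = 1107774.4 mm.
Time extruding = 1107774.4 / 159 = 6967.1 s.
Layers = ⌈120/0.37⌉ = 325.
Layer-change overhead: 325 × 1.6 → 520 s.
Altogether 6967.1 + 520 = 7487.1 s, i.e. 2.08 hours.

2.08 hours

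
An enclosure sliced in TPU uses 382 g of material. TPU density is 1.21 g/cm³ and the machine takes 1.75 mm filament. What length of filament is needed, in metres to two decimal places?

Volume = 382 g / 1.21 g·cm⁻³ = 315.7025 cm³ = 315702.5 mm³.
Cross-section of 1.75 mm filament: π·(1.75/2)² = 2.4053 mm².
Length = 315702.5 / 2.4053 = 131252.86 mm = 131.25 m.

131.25 m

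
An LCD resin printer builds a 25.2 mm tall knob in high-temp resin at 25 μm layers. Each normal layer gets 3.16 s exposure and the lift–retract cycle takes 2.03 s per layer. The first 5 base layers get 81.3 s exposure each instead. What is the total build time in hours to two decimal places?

1.56 hours

Layers = ⌈25.2/0.025⌉ = 1008.
Bottom layers = 5 × (81.3 + 2.03) = 416.65 s.
Normal layers: 1003 × (3.16 + 2.03) → 5205.57 s.
Total = 416.65 + 5205.57 = 5622.22 s = 1.56 hours.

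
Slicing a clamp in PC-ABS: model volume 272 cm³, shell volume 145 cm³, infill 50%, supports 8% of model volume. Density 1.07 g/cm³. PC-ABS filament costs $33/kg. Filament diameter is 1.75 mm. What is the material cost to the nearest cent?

$8.13

Volume inside the shell = 272 − 145, so 127 cm³.
Infill volume = 0.50 × 127, so 63.5 cm³.
Support = 0.08 × 272 = 21.76 cm³.
Deposited volume = 145 + 63.5 + 21.76, so 230.26 cm³.
Mass: 230.26 × 1.07 → 246.3782 g.
At $33/kg: 246.3782/1000 × 33 = $8.13.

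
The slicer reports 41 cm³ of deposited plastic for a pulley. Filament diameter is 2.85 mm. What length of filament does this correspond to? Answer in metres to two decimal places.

6.43 m

A = π r² = π × 1.425² = 6.3794 mm².
Length = 41 cm³ / 6.3794 mm² = 41000 / 6.3794 = 6426.94 mm = 6.43 m.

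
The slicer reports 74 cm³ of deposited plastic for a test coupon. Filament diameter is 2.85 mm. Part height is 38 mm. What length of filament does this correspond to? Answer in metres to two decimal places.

11.60 m

Filament cross-section = π × (2.85/2)² = 6.3794 mm².
Length = 74 cm³ / 6.3794 mm² = 74000 / 6.3794 = 11599.84 mm = 11.60 m.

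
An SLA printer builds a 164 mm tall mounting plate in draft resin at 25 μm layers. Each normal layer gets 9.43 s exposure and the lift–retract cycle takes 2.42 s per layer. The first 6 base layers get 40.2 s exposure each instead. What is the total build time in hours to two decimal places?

21.64 hours

Layers = ⌈164/0.025⌉ = 6560.
Bottom layers = 6 × (40.2 + 2.42) = 255.72 s.
Remaining layers = 6554 × (9.43 + 2.42), so 77664.9 s.
Sum: 255.72 + 77664.9 = 77920.62 s → 21.64 hours.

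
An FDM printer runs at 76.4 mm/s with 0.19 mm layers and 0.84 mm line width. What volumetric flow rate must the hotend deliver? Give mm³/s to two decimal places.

Bead cross-section: 0.19 × 0.84 → 0.1596 mm².
Q = v·A = 76.4 × 0.1596 = 12.19 mm³/s.

12.19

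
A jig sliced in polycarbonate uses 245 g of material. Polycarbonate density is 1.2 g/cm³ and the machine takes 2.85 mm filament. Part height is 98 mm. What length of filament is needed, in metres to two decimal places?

32.00 m

Extruded volume: 245/1.2 = 204.1667 cm³ (204166.7 mm³).
A = π r² = π × 1.425² = 6.3794 mm².
L = V/A = 204166.7/6.3794 = 32004.06 mm → 32.00 m.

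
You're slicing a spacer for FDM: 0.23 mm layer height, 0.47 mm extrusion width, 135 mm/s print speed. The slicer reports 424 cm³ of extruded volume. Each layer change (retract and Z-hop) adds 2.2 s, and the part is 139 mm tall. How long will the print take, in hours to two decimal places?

Bead cross-section: 0.23 × 0.47 → 0.1081 mm².
Total extruded path = 424000/0.1081 = 3922294.2 mm.
Extrusion time = 3922294.2 / 135 = 29054 s.
Layers = ⌈139/0.23⌉ = 605.
Z-hop total = 605 × 2.2 = 1331 s.
Total = 29054 + 1331 = 30385 s = 8.44 hours.

8.44 hours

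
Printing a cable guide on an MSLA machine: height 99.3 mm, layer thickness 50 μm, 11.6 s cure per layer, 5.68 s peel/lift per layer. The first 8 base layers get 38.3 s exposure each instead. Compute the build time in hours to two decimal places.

9.59 hours

Layers = ⌈99.3/0.05⌉ = 1986.
Base layers: 8 × (38.3 + 5.68) → 351.84 s.
Regular layers = 1978 × (11.6 + 5.68), so 34179.84 s.
Sum: 351.84 + 34179.84 = 34531.68 s → 9.59 hours.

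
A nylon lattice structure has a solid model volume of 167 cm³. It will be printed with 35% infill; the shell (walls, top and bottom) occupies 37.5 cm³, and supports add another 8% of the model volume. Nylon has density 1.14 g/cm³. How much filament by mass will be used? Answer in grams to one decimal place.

109.7 g

Infill region = 167 − 37.5 = 129.5 cm³.
Infill volume = 0.35 × 129.5 = 45.325 cm³.
Support: 0.08 × 167 → 13.36 cm³.
Total printed volume = 37.5 + 45.325 + 13.36 = 96.185 cm³.
Mass: 96.185 × 1.14 → 109.6509 g.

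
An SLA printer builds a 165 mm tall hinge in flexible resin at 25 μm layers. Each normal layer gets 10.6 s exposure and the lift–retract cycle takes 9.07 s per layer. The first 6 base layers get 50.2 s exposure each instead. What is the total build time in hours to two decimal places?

36.13 hours

Layers = ⌈165/0.025⌉ = 6600.
Base layers = 6 × (50.2 + 9.07) = 355.62 s.
Regular layers: 6594 × (10.6 + 9.07) → 129703.98 s.
Total = 355.62 + 129703.98 = 130059.6 s = 36.13 hours.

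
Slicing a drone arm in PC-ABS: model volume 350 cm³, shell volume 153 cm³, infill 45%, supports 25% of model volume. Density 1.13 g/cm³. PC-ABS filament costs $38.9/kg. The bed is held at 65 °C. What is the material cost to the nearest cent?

$14.47

Interior volume = 350 − 153, so 197 cm³.
Infill volume = 0.45 × 197 = 88.65 cm³.
Support: 0.25 × 350 → 87.5 cm³.
Deposited volume = 153 + 88.65 + 87.5 = 329.15 cm³.
Mass = 329.15 × 1.13, so 371.9395 g.
At $38.9/kg: 371.9395/1000 × 38.9 = $14.47.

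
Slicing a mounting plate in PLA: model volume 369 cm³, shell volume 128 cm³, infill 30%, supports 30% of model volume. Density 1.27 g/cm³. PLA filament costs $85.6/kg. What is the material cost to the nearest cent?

$33.81

Volume inside the shell: 369 − 128 → 241 cm³.
Deposited infill = 0.30 × 241 = 72.3 cm³.
Support = 0.30 × 369, so 110.7 cm³.
Total extruded = 128 + 72.3 + 110.7 = 311 cm³.
Mass = 311 × 1.27, so 394.97 g.
Cost = 394.97 g / 1000 × $85.6/kg = $33.81.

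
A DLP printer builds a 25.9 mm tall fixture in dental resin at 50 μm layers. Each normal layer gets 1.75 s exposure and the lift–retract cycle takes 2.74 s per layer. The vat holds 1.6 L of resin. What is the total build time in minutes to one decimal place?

38.8 minutes

Layers = ⌈25.9/0.05⌉ = 518.
Per-layer time: 1.75 + 2.74 → 4.49 s.
Build time: 518 × 4.49 s = 2325.82 s, i.e. 38.8 minutes.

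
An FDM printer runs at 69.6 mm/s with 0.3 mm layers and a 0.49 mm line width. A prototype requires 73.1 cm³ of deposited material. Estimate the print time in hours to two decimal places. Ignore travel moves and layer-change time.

Bead cross-section: 0.3 × 0.49 → 0.147 mm².
Total extruded path = 73100/0.147 = 497278.9 mm.
Print-move time = 497278.9 / 69.6, so 7144.8 s.
That's 7144.8 s → 1.98 hours.

1.98 hours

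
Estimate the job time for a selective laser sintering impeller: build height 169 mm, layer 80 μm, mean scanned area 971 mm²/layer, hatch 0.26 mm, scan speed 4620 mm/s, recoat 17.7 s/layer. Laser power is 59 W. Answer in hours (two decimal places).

Layers = ⌈169/0.08⌉ = 2113.
Scan path per layer: 971 / 0.26 → 3734.6 mm.
Scan time per layer = 3734.6 / 4620 = 0.8084 s.
Time per layer: 0.8084 + 17.7 → 18.5084 s.
Total: 2113 × 18.5084 s = 39108.2492 s → 10.86 hours.

10.86 hours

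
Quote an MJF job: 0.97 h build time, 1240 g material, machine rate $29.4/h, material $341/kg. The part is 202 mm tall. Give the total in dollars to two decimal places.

Machine cost = 29.4 × 0.97, so $28.518.
Feedstock cost = 341 × 1240/1000, so $422.84.
Total = 28.518 + 422.84 = 451.358 ≈ $451.36.

$451.36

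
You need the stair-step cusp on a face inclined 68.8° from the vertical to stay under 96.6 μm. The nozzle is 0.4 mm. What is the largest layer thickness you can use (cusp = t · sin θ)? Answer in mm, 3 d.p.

0.104 mm

Layer height = cusp / sin(68.8°) = 0.0966 / 0.9323 = 0.104 mm.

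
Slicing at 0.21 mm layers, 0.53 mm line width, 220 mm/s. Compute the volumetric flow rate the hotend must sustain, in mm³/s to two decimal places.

24.49

Bead cross-section = 0.21 × 0.53, so 0.1113 mm².
Q = v·A = 220 × 0.1113 = 24.49 mm³/s.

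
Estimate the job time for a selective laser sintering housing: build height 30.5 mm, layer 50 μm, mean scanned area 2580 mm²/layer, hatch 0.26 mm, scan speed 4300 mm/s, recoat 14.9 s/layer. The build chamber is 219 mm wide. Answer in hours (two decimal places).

Number of layers: 30.5 / 0.05 → 610 (rounded up).
Scan path per layer = 2580 / 0.26, so 9923.1 mm.
Per-layer scan time = 9923.1 / 4300, so 2.3077 s.
Time per layer: 2.3077 + 14.9 → 17.2077 s.
Total: 610 × 17.2077 s = 10496.697 s → 2.92 hours.

2.92 hours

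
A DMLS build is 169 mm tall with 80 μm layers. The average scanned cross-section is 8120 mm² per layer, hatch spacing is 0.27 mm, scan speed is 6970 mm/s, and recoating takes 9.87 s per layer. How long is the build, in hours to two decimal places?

Number of layers: 169 / 0.08 → 2113 (rounded up).
Scan path per layer = 8120 / 0.27, so 30074.1 mm.
Scan time per layer = 30074.1 / 6970, so 4.3148 s.
Per-layer time: 4.3148 + 9.87 → 14.1848 s.
Build time = 2113 × 14.1848 = 29972.4824 s = 8.33 hours.

8.33 hours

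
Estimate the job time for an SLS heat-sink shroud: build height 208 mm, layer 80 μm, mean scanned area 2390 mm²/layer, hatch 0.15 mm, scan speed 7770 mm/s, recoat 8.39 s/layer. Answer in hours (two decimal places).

Layer count = ceil(208 / 0.08) = 2600.
Scan path per layer = 2390 / 0.15, so 15933.3 mm.
Per-layer scan time = 15933.3 / 7770 = 2.0506 s.
Time per layer: 2.0506 + 8.39 → 10.4406 s.
Build time = 2600 × 10.4406 = 27145.56 s = 7.54 hours.

7.54 hours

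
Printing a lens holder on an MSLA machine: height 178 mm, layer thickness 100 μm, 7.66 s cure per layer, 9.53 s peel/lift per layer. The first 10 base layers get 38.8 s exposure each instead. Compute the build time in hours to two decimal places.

Layers = ⌈178/0.1⌉ = 1780.
Base layers: 10 × (38.8 + 9.53) → 483.3 s.
Normal layers = 1770 × (7.66 + 9.53) = 30426.3 s.
Sum: 483.3 + 30426.3 = 30909.6 s → 8.59 hours.

8.59 hours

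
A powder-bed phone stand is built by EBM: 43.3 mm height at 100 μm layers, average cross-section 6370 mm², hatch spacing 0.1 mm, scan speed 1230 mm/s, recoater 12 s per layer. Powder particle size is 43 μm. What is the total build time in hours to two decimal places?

7.67 hours

Number of layers: 43.3 / 0.1 → 433 (rounded up).
Per-layer scan distance = 6370 / 0.1, so 63700 mm.
Scan time per layer = 63700 / 1230 = 51.7886 s.
Time per layer: 51.7886 + 12 → 63.7886 s.
433 layers × 63.7886 s/layer = 27620.4638 s, i.e. 7.67 hours.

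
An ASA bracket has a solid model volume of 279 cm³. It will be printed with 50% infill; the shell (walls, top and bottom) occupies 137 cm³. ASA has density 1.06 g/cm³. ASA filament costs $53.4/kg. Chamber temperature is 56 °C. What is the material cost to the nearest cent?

$11.77

Infill region = 279 − 137 = 142 cm³.
Infill volume = 0.50 × 142, so 71 cm³.
Total extruded = 137 + 71 = 208 cm³.
Mass = 208 × 1.06 = 220.48 g.
At $53.4/kg: 220.48/1000 × 53.4 = $11.77.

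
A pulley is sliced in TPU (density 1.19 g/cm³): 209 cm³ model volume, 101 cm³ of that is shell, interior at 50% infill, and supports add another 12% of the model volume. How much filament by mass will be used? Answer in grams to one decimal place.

214.3 g

Volume inside the shell: 209 − 101 → 108 cm³.
Infill deposited: 0.50 × 108 → 54 cm³.
Support: 0.12 × 209 → 25.08 cm³.
Deposited volume = 101 + 54 + 25.08 = 180.08 cm³.
Mass: 180.08 × 1.19 → 214.2952 g.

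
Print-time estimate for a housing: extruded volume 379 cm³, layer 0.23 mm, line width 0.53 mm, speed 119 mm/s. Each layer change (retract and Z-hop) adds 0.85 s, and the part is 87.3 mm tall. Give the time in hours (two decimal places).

Line area: 0.23 × 0.53 → 0.1219 mm².
Path length: 379000 mm³ / 0.1219 mm² → 3109105.8 mm.
Print-move time = 3109105.8 / 119 = 26126.9 s.
Layers = ⌈87.3/0.23⌉ = 380.
Z-hop total = 380 × 0.85 = 323 s.
Altogether 26126.9 + 323 = 26449.9 s, i.e. 7.35 hours.

7.35 hours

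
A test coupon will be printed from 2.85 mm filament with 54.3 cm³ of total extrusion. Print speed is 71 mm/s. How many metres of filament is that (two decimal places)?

Cross-section of 2.85 mm filament: π·(2.85/2)² = 6.3794 mm².
Length = 54.3 cm³ / 6.3794 mm² = 54300 / 6.3794 = 8511.77 mm = 8.51 m.

8.51 m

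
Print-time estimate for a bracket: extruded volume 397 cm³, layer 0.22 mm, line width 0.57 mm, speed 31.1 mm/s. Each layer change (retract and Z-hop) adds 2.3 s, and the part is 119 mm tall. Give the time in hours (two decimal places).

Line area = 0.22 × 0.57 = 0.1254 mm².
Path length: 397000 mm³ / 0.1254 mm² → 3165869.2 mm.
Time extruding = 3165869.2 / 31.1, so 101796.4 s.
Layer count = ceil(119 / 0.22) = 541.
Layer-change overhead = 541 × 2.3 = 1244.3 s.
Total = 101796.4 + 1244.3 = 103040.7 s = 28.62 hours.

28.62 hours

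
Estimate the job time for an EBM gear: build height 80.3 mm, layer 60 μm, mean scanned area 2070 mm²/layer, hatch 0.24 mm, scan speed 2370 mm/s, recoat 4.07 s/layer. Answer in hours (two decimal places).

2.87 hours

Layer count = ceil(80.3 / 0.06) = 1339.
Hatch length per layer = 2070 / 0.24 = 8625 mm.
Per-layer scan time = 8625 / 2370 = 3.6392 s.
Layer cycle = 3.6392 + 4.07, so 7.7092 s.
1339 layers × 7.7092 s/layer = 10322.6188 s, i.e. 2.87 hours.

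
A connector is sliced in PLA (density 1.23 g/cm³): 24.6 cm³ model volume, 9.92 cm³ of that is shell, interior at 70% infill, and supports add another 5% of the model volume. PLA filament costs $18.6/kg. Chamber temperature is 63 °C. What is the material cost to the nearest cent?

$0.49

Infill region = 24.6 − 9.92, so 14.68 cm³.
Infill volume: 0.70 × 14.68 → 10.276 cm³.
Support = 0.05 × 24.6, so 1.23 cm³.
Total extruded = 9.92 + 10.276 + 1.23 = 21.426 cm³.
Mass = 21.426 × 1.23, so 26.35398 g.
At $18.6/kg: 26.35398/1000 × 18.6 = $0.49.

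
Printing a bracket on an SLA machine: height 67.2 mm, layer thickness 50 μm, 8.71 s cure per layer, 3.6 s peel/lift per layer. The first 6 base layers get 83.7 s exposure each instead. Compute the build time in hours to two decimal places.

4.72 hours

Layers = ⌈67.2/0.05⌉ = 1344.
Burn-in layers = 6 × (83.7 + 3.6), so 523.8 s.
Remaining layers = 1338 × (8.71 + 3.6), so 16470.78 s.
Sum: 523.8 + 16470.78 = 16994.58 s → 4.72 hours.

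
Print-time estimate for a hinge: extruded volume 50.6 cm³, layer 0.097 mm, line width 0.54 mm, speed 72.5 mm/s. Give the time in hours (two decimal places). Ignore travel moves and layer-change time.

Extrusion cross-section: 0.097 × 0.54 → 0.05238 mm².
Path length: 50600 mm³ / 0.05238 mm² → 966017.6 mm.
Time extruding = 966017.6 / 72.5, so 13324.4 s.
In the requested units: 13324.4 s = 3.70 hours.

3.70 hours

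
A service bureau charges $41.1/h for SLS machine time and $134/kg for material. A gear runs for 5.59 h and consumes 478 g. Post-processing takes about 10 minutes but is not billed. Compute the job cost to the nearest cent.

$293.80

Machine-time cost = 41.1 × 5.59, so $229.749.
Material cost = 134 × 478/1000, so $64.052.
Job cost: 229.749 + 64.052 = 293.801 ≈ $293.80.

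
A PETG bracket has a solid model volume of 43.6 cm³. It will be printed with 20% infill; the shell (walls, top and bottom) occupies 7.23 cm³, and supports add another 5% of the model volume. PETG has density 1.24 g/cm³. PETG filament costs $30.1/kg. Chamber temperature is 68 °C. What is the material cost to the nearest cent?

Volume inside the shell = 43.6 − 7.23 = 36.37 cm³.
Infill volume = 0.20 × 36.37 = 7.274 cm³.
Support = 0.05 × 43.6, so 2.18 cm³.
Total extruded: 7.23 + 7.274 + 2.18 → 16.684 cm³.
Mass = 16.684 × 1.24 = 20.68816 g.
At $30.1/kg: 20.68816/1000 × 30.1 = $0.62.

$0.62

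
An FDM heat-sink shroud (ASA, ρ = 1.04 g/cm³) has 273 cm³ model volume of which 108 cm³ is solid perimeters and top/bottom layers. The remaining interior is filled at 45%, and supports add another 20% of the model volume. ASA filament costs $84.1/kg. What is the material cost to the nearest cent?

Volume inside the shell = 273 − 108, so 165 cm³.
Infill volume: 0.45 × 165 → 74.25 cm³.
Support = 0.20 × 273 = 54.6 cm³.
Deposited volume: 108 + 74.25 + 54.6 → 236.85 cm³.
Mass: 236.85 × 1.04 → 246.324 g.
At $84.1/kg: 246.324/1000 × 84.1 = $20.72.

$20.72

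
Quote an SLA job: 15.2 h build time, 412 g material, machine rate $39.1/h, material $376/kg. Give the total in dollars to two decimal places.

$749.23

Machine cost: 39.1 × 15.2 → $594.32.
Material cost = 376 × 412/1000, so $154.912.
Total = 594.32 + 154.912 = 749.232 ≈ $749.23.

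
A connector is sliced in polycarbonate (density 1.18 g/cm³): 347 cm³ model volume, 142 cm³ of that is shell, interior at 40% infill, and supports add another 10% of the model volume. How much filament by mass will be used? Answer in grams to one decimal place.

Infill region: 347 − 142 → 205 cm³.
Infill volume = 0.40 × 205, so 82 cm³.
Support = 0.10 × 347 = 34.7 cm³.
Total printed volume = 142 + 82 + 34.7, so 258.7 cm³.
Mass: 258.7 × 1.18 → 305.266 g.

305.3 g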